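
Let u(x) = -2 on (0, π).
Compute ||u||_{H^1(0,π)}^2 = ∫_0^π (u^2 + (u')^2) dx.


||u||_{H^1(0,π)}^2 = 4*π

u'(x) = 0.
Expand u² and (u')² and integrate term by term on (0, π), using: for integers n ≥ 1, ∫_0^π sin²(nx) dx = ∫_0^π cos²(nx) dx = π/2; for n ≠ n', ∫_0^π sin(nx)sin(n'x) dx = ∫_0^π cos(nx)cos(n'x) dx = 0; and by product-to-sum, ∫_0^π sin(nx)cos(n'x) dx = ½∫_0^π [sin((n+n')x) + sin((n−n')x)] dx, which is 0 when n+n' is even and 2n/(n²−n'²) when n+n' is odd (it need not vanish on (0, π)). For the constant mode: ∫_0^π 1 dx = π, ∫_0^π cos(nx) dx = 0, ∫_0^π sin(nx) dx = (1−(−1)^n)/n.
  u² squared terms: (-2)²·∫1 dx = 4·π = 4*π.
  So ∫_0^π u² dx = 4*π.
  u' ≡ 0, so ∫_0^π (u')² dx = 0.
||u||_{H^1}^2 = (4*π) + (0) = 4*π.


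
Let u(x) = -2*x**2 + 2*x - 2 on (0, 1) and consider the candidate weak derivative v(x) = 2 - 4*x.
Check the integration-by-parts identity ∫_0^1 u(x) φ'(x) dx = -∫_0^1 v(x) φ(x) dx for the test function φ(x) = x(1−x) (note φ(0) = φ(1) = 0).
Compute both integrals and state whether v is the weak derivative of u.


LHS = 0, RHS = 0. Yes, v = u' weakly.

u(x) = -2*x**2 + 2*x - 2, classical derivative u'(x) = 2 - 4*x.
φ(x) = x(1−x), so φ'(x) = 1 - 2*x.
Note φ(0) = φ(1) = 0, so the boundary term u·φ vanishes.
LHS = ∫_0^1 u(x) φ'(x) dx = ∫_0^1 (4*x^3 - 6*x^2 + 6*x - 2) dx. Term by term:
  ∫_0^1 4*x^3 dx = 1;  ∫_0^1 -6*x^2 dx = -2;  ∫_0^1 6*x dx = 3;
  ∫_0^1 -2 dx = -2.
Sum: 1 − 2 + 3 − 2 = 0.
So LHS = 0.
∫_0^1 v(x) φ(x) dx = ∫_0^1 (4*x^3 - 6*x^2 + 2*x) dx. Term by term:
  ∫_0^1 4*x^3 dx = 1;  ∫_0^1 -6*x^2 dx = -2;  ∫_0^1 2*x dx = 1.
Sum: 1 − 2 + 1 = 0.
So RHS = -∫_0^1 v(x) φ(x) dx = 0.
LHS = RHS, so the identity holds for this test φ.
Moreover u is smooth here and v(x) = u'(x) = 2 - 4*x pointwise, so the identity holds for every test function. Hence v is the weak derivative of u.


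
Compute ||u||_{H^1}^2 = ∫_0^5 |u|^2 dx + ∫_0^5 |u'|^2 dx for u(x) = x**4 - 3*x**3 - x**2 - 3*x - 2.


||u||_{H^1}^2 = 12915605/252

The H^1 norm (squared) on an interval (0, L) is
  ||u||_{H^1}^2 = ∫_0^L u(x)^2 dx + ∫_0^L u'(x)^2 dx.
Compute u'(x) = 4*x**3 - 9*x**2 - 2*x - 3.
Then u(x)^2 = x**8 - 6*x**7 + 7*x**6 + 15*x**4 + 18*x**3 + 13*x**2 + 12*x + 4 and u'(x)^2 = 16*x**6 - 72*x**5 + 65*x**4 + 12*x**3 + 58*x**2 + 12*x + 9.
Integrate each monomial from 0 to 5 using ∫_0^5 c·x^n dx = c·5^(n+1)/(n+1):
  ∫_0^5 u(x)^2 dx = ∫_0^5 (x^8 - 6*x^7 + 7*x^6 + 15*x^4 + 18*x^3 + 13*x^2 + 12*x + 4) dx. Term by term:
    ∫_0^5 x^8 dx = 1953125/9;  ∫_0^5 -6*x^7 dx = -1171875/4;  ∫_0^5 7*x^6 dx = 78125;
    ∫_0^5 15*x^4 dx = 9375;  ∫_0^5 18*x^3 dx = 5625/2;  ∫_0^5 13*x^2 dx = 1625/3;
    ∫_0^5 12*x dx = 150;  ∫_0^5 4 dx = 20.
  Sum: 1953125/9 − 1171875/4 + 78125 + 9375 + 5625/2 + 1625/3 + 150 + 20 = 542495/36.
  ∫_0^5 u'(x)^2 dx = ∫_0^5 (16*x^6 - 72*x^5 + 65*x^4 + 12*x^3 + 58*x^2 + 12*x + 9) dx. Term by term:
    ∫_0^5 16*x^6 dx = 1250000/7;  ∫_0^5 -72*x^5 dx = -187500;  ∫_0^5 65*x^4 dx = 40625;
    ∫_0^5 12*x^3 dx = 1875;  ∫_0^5 58*x^2 dx = 7250/3;  ∫_0^5 12*x dx = 150;
    ∫_0^5 9 dx = 45.
  Sum: 1250000/7 − 187500 + 40625 + 1875 + 7250/3 + 150 + 45 = 759845/21.
Adding: ||u||_{H^1}^2 = 542495/36 + 759845/21 = 12915605/252.


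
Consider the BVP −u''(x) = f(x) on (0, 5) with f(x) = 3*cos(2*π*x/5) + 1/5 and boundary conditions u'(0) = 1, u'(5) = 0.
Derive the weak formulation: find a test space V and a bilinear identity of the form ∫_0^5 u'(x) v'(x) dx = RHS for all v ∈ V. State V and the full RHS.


V = H^1(0, 5) (v unrestricted at boundary; u is determined up to an additive constant); weak form: ∫_0^5 u'v' dx = ∫_0^5 (3*cos(2*π*x/5) + 1/5) v dx − v(0) for all v ∈ V.

Multiply both sides by a test function v and integrate from 0 to 5:
  ∫_0^5 −u''(x) v(x) dx = ∫_0^5 f(x) v(x) dx.
Integrate the LHS by parts once:
  ∫_0^5 −u'' v dx = −[u'(x) v(x)]_0^5 + ∫_0^5 u'(x) v'(x) dx.
Thus ∫_0^5 u'(x) v'(x) dx = ∫_0^5 f(x) v(x) dx + [u'(x) v(x)]_0^5.
Choose V so that boundary terms are either known or forced to vanish.
u has inhomogeneous Neumann u'(0) = 1, u'(5) = 0. [u' v]_0^5 = (0)·v(5) − (1)·v(0) = − v(0). Take V = H^1(0, 5); boundary term becomes part of RHS.
Weak formulation: find u (satisfying any essential BC) such that ∫_0^5 u'(x) v'(x) dx = ∫_0^5 f v dx − v(0) for all v ∈ V (Neumann data are natural BCs: they enter the RHS as boundary terms).
Substituting f(x) = 3*cos(2*π*x/5) + 1/5, the right-hand side is ∫_0^5 (3*cos(2*π*x/5) + 1/5) v dx − v(0).
Compatibility check (pure Neumann): taking v ≡ 1 ∈ V gives 0 = ∫_0^5 f dx + (0) − (1), i.e. ∫_0^5 f dx must equal u'(0) − u'(5) = 1. Indeed ∫_0^5 (3*cos(2*π*x/5) + 1/5) dx = 1, so the data are compatible. The solution is then unique only up to an additive constant (fix it e.g. by requiring ∫_0^5 u dx = 0).


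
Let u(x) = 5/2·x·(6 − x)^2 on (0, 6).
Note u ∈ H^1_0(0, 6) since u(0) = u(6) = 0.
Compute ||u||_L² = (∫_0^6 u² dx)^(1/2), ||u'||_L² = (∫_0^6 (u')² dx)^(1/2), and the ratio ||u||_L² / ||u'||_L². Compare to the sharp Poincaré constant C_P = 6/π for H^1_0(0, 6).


||u||_L² / ||u'||_L² = 3*sqrt(14)/7 < C_P = 6/π.

u(x) = 5/2·x·(6 − x)^2, so u'(x) = 15*(x/2 - 3)*(x - 2).
u(x) = 5/2·x·(6 − x)^2 vanishes at x = 0 and x = 6, so u ∈ H^1_0(0, 6). Differentiate via the product rule and integrate the resulting polynomials term by term.
  ∫_0^6 u² dx = ∫_0^6 (25*x^6/4 - 150*x^5 + 1350*x^4 - 5400*x^3 + 8100*x^2) dx. Term by term:
    ∫_0^6 25*x^6/4 dx = 1749600/7;  ∫_0^6 -150*x^5 dx = -1166400;  ∫_0^6 1350*x^4 dx = 2099520;
    ∫_0^6 -5400*x^3 dx = -1749600;  ∫_0^6 8100*x^2 dx = 583200.
  Sum: 1749600/7 − 1166400 + 2099520 − 1749600 + 583200 = 116640/7.
  ∫_0^6 (u')² dx = ∫_0^6 (225*x^4/4 - 900*x^3 + 4950*x^2 - 10800*x + 8100) dx. Term by term:
    ∫_0^6 225*x^4/4 dx = 87480;  ∫_0^6 -900*x^3 dx = -291600;  ∫_0^6 4950*x^2 dx = 356400;
    ∫_0^6 -10800*x dx = -194400;  ∫_0^6 8100 dx = 48600.
  Sum: 87480 − 291600 + 356400 − 194400 + 48600 = 6480.
∫_0^6 u² dx = 116640/7, so ||u||_L² = 108*sqrt(70)/7.
∫_0^6 (u')² dx = 6480, so ||u'||_L² = 36*sqrt(5).
Ratio ||u||_L² / ||u'||_L² = 3*sqrt(14)/7.
Sharp Poincaré constant on H^1_0(0, 6) is C_P = L/π = 6/π, achieved by sin(π/6·x).
A polynomial bump cannot attain the sharp Poincaré constant (only the first sine eigenfunction does), so the ratio is strictly less than C_P, consistent with ||u||_L² ≤ C_P ||u'||_L².


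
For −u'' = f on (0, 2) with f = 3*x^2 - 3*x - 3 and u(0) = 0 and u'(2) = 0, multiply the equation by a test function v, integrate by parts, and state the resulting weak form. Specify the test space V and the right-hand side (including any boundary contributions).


V = {v ∈ H^1(0, 2) : v(0) = 0} (test functions vanish at x = 0 where u is specified); weak form: ∫_0^2 u'v' dx = ∫_0^2 (3*x^2 - 3*x - 3) v dx for all v ∈ V.

Multiply both sides by a test function v and integrate from 0 to 2:
  ∫_0^2 −u''(x) v(x) dx = ∫_0^2 f(x) v(x) dx.
Integrate the LHS by parts once:
  ∫_0^2 −u'' v dx = −[u'(x) v(x)]_0^2 + ∫_0^2 u'(x) v'(x) dx.
Thus ∫_0^2 u'(x) v'(x) dx = ∫_0^2 f(x) v(x) dx + [u'(x) v(x)]_0^2.
Choose V so that boundary terms are either known or forced to vanish.
Mixed BC: u(0) = 0 (Dirichlet) and u'(2) = 0 (Neumann). Define V = {v ∈ H^1(0, 2) : v(0) = 0}. Then [u' v]_0^2 = u'(2)·v(2) − u'(0)·0 = 0.
Weak formulation: find u (satisfying any essential BC) such that ∫_0^2 u'(x) v'(x) dx = ∫_0^2 f v dx for all v ∈ V (Dirichlet at 0 absorbed into V; the Neumann datum at x = 2 is zero, so no boundary term remains).
Substituting f(x) = 3*x^2 - 3*x - 3, the right-hand side is ∫_0^2 (3*x^2 - 3*x - 3) v dx.


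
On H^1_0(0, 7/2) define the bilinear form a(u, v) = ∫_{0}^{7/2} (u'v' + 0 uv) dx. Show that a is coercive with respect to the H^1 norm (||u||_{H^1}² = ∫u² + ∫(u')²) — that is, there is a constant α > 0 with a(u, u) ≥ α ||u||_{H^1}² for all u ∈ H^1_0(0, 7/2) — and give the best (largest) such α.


α = 4*π^2/(4*π^2 + 49)

Coercivity of a(·,·) on H^1_0(0, 7/2) means a(u, u) ≥ α ||u||_{H^1}² for every u ∈ H^1_0.
The interval has length L = 7/2, and Poincaré/coercivity depend only on L. Here a(u, u) = ∫(u')² + (0)·∫u².
Here c = 0, so a(u,u) = ∫(u')² alone. The condition a(u,u) ≥ α||u||_{H^1}² reads (1−α)∫(u')² ≥ (α−c)∫u². Any admissible α is ≤ 1 (rapidly oscillating u have ∫u²/∫(u')² → 0), and α = 1 would force 0 ≥ (1−c)∫u², impossible since c < 1; so 1−α > 0. By the sharp Poincaré inequality on H^1_0 of an interval of length L, ∫(u')² ≥ (π/L)²∫u² with equality for the first sine mode sin(π(x−x₀)/L) (x₀ the left endpoint), so the inequality holds for all u iff (1−α)(π/L)² ≥ α − c, i.e. α ≤ ((π/L)² + c)/((π/L)² + 1) = (1 + c(L/π)²)/(1 + (L/π)²). (Direct route, valid since c ≤ 0: Poincaré gives c∫u² ≥ c(L/π)²∫(u')², so a(u,u) ≥ (1 + c(L/π)²)∫(u')², while ||u||_{H^1}² ≤ (1 + (L/π)²)∫(u')²; dividing yields the same α.) With (π/L)² = 4*π^2/49 and c = 0, the largest admissible constant is α = ((π/L)² + c)/((π/L)² + 1).
Simplifying, α = 4*π^2/(4*π^2 + 49).


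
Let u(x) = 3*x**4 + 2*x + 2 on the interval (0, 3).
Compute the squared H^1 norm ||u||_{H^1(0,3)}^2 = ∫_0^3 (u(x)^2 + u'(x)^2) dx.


||u||_{H^1}^2 = 2372367/35

The H^1 norm (squared) on an interval (0, L) is
  ||u||_{H^1}^2 = ∫_0^L u(x)^2 dx + ∫_0^L u'(x)^2 dx.
Compute u'(x) = 12*x**3 + 2.
Then u(x)^2 = 9*x**8 + 12*x**5 + 12*x**4 + 4*x**2 + 8*x + 4 and u'(x)^2 = 144*x**6 + 48*x**3 + 4.
Integrate each monomial from 0 to 3 using ∫_0^3 c·x^n dx = c·3^(n+1)/(n+1):
  ∫_0^3 u(x)^2 dx = ∫_0^3 (9*x^8 + 12*x^5 + 12*x^4 + 4*x^2 + 8*x + 4) dx. Term by term:
    ∫_0^3 9*x^8 dx = 19683;  ∫_0^3 12*x^5 dx = 1458;  ∫_0^3 12*x^4 dx = 2916/5;
    ∫_0^3 4*x^2 dx = 36;  ∫_0^3 8*x dx = 36;  ∫_0^3 4 dx = 12.
  Sum: 19683 + 1458 + 2916/5 + 36 + 36 + 12 = 109041/5.
  ∫_0^3 u'(x)^2 dx = ∫_0^3 (144*x^6 + 48*x^3 + 4) dx. Term by term:
    ∫_0^3 144*x^6 dx = 314928/7;  ∫_0^3 48*x^3 dx = 972;  ∫_0^3 4 dx = 12.
  Sum: 314928/7 + 972 + 12 = 321816/7.
Adding: ||u||_{H^1}^2 = 109041/5 + 321816/7 = 2372367/35.


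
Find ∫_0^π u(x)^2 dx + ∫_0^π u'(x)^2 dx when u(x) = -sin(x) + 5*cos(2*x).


||u||_{H^1(0,π)}^2 = 100/3 + 127*π/2

u'(x) = -10*sin(2*x) - cos(x).
Expand u² and (u')² and integrate term by term on (0, π), using: for integers n ≥ 1, ∫_0^π sin²(nx) dx = ∫_0^π cos²(nx) dx = π/2; for n ≠ n', ∫_0^π sin(nx)sin(n'x) dx = ∫_0^π cos(nx)cos(n'x) dx = 0; and by product-to-sum, ∫_0^π sin(nx)cos(n'x) dx = ½∫_0^π [sin((n+n')x) + sin((n−n')x)] dx, which is 0 when n+n' is even and 2n/(n²−n'²) when n+n' is odd (it need not vanish on (0, π)).
  u² squared terms: (-1)²·∫sin(x)² dx = 1·π/2 = π/2;  (5)²·∫cos(2x)² dx = 25·π/2 = 25*π/2.
  u² cross terms: 2·(-1)·(5)·∫sin(x)·cos(2x) dx = -10·(-2/3) = 20/3.
  So ∫_0^π u² dx = π/2 + 25*π/2 + 20/3 = 20/3 + 13*π.
  (u')² squared terms: (-1)²·∫cos(x)² dx = 1·π/2 = π/2;  (-10)²·∫sin(2x)² dx = 100·π/2 = 50*π.
  (u')² cross terms: 2·(-1)·(-10)·∫cos(x)·sin(2x) dx = 20·(4/3) = 80/3.
  So ∫_0^π (u')² dx = π/2 + 50*π + 80/3 = 80/3 + 101*π/2.
||u||_{H^1}^2 = (20/3 + 13*π) + (80/3 + 101*π/2) = 100/3 + 127*π/2.


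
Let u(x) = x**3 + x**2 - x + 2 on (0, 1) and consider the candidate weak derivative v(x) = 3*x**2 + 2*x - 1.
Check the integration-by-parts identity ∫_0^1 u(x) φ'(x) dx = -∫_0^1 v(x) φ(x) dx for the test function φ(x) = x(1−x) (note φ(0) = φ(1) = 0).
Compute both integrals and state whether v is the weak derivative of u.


LHS = -3/20, RHS = -3/20. Yes, v = u' weakly.

u(x) = x**3 + x**2 - x + 2, classical derivative u'(x) = 3*x**2 + 2*x - 1.
φ(x) = x(1−x), so φ'(x) = 1 - 2*x.
Note φ(0) = φ(1) = 0, so the boundary term u·φ vanishes.
LHS = ∫_0^1 u(x) φ'(x) dx = ∫_0^1 (-2*x^4 - x^3 + 3*x^2 - 5*x + 2) dx. Term by term:
  ∫_0^1 -2*x^4 dx = -2/5;  ∫_0^1 -x^3 dx = -1/4;  ∫_0^1 3*x^2 dx = 1;
  ∫_0^1 -5*x dx = -5/2;  ∫_0^1 2 dx = 2.
Sum: -2/5 − 1/4 + 1 − 5/2 + 2 = -3/20.
So LHS = -3/20.
∫_0^1 v(x) φ(x) dx = ∫_0^1 (-3*x^4 + x^3 + 3*x^2 - x) dx. Term by term:
  ∫_0^1 -3*x^4 dx = -3/5;  ∫_0^1 x^3 dx = 1/4;  ∫_0^1 3*x^2 dx = 1;
  ∫_0^1 -x dx = -1/2.
Sum: -3/5 + 1/4 + 1 − 1/2 = 3/20.
So RHS = -∫_0^1 v(x) φ(x) dx = -3/20.
LHS = RHS, so the identity holds for this test φ.
Moreover u is smooth here and v(x) = u'(x) = 3*x**2 + 2*x - 1 pointwise, so the identity holds for every test function. Hence v is the weak derivative of u.


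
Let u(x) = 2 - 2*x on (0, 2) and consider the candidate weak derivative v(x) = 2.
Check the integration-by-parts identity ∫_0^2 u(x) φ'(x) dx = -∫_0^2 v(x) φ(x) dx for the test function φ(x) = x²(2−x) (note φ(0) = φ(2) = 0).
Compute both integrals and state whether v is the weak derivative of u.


LHS = 8/3, RHS = -8/3. No, v is not the weak derivative of u.

u(x) = 2 - 2*x, classical derivative u'(x) = -2.
φ(x) = x²(2−x), so φ'(x) = x*(4 - 3*x).
Note φ(0) = φ(2) = 0, so the boundary term u·φ vanishes.
LHS = ∫_0^2 u(x) φ'(x) dx = ∫_0^2 (6*x^3 - 14*x^2 + 8*x) dx. Term by term:
  ∫_0^2 6*x^3 dx = 24;  ∫_0^2 -14*x^2 dx = -112/3;  ∫_0^2 8*x dx = 16.
Sum: 24 − 112/3 + 16 = 8/3.
So LHS = 8/3.
∫_0^2 v(x) φ(x) dx = ∫_0^2 (-2*x^3 + 4*x^2) dx. Term by term:
  ∫_0^2 -2*x^3 dx = -8;  ∫_0^2 4*x^2 dx = 32/3.
Sum: -8 + 32/3 = 8/3.
So RHS = -∫_0^2 v(x) φ(x) dx = -8/3.
LHS − RHS = 16/3 ≠ 0, so the identity fails.
(For a valid weak derivative the identity must hold for EVERY test function, in particular this one. The failure shows v is NOT the weak derivative of u.)
Correct weak derivative would be u'(x) = -2.


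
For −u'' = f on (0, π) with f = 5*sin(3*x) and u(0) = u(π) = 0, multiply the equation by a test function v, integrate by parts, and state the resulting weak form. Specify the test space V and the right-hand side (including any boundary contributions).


V = H^1_0(0, π) (so v(0) = v(π) = 0); weak form: ∫_0^π u'v' dx = ∫_0^π (5*sin(3*x)) v dx for all v ∈ V.

Multiply both sides by a test function v and integrate from 0 to π:
  ∫_0^π −u''(x) v(x) dx = ∫_0^π f(x) v(x) dx.
Integrate the LHS by parts once:
  ∫_0^π −u'' v dx = −[u'(x) v(x)]_0^π + ∫_0^π u'(x) v'(x) dx.
Thus ∫_0^π u'(x) v'(x) dx = ∫_0^π f(x) v(x) dx + [u'(x) v(x)]_0^π.
Choose V so that boundary terms are either known or forced to vanish.
u is Dirichlet: u(0) = u(π) = 0. Let V = H^1_0(0, π); then v(0) = v(π) = 0, and [u' v]_0^π = 0.
Weak formulation: find u (satisfying any essential BC) such that ∫_0^π u'(x) v'(x) dx = ∫_0^π f v dx for all v ∈ V.
Substituting f(x) = 5*sin(3*x), the right-hand side is ∫_0^π (5*sin(3*x)) v dx.


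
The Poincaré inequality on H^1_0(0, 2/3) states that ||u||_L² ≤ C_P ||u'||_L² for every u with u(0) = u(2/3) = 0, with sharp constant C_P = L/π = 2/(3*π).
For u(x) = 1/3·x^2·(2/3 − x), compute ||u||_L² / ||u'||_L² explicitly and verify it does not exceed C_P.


||u||_L² / ||u'||_L² = sqrt(14)/21 < C_P = 2/(3*π).

u(x) = 1/3·x^2·(2/3 − x), so u'(x) = x*(4 - 9*x)/9.
u(x) = 1/3·x^2·(2/3 − x) vanishes at x = 0 and x = 2/3, so u ∈ H^1_0(0, 2/3). Differentiate via the product rule and integrate the resulting polynomials term by term.
  ∫_0^2/3 u² dx = ∫_0^2/3 (x^6/9 - 4*x^5/27 + 4*x^4/81) dx. Term by term:
    ∫_0^2/3 x^6/9 dx = 128/137781;  ∫_0^2/3 -4*x^5/27 dx = -128/59049;  ∫_0^2/3 4*x^4/81 dx = 128/98415.
  Sum: 128/137781 − 128/59049 + 128/98415 = 128/2066715.
  ∫_0^2/3 (u')² dx = ∫_0^2/3 (x^4 - 8*x^3/9 + 16*x^2/81) dx. Term by term:
    ∫_0^2/3 x^4 dx = 32/1215;  ∫_0^2/3 -8*x^3/9 dx = -32/729;  ∫_0^2/3 16*x^2/81 dx = 128/6561.
  Sum: 32/1215 − 32/729 + 128/6561 = 64/32805.
∫_0^2/3 u² dx = 128/2066715, so ||u||_L² = 8*sqrt(70)/8505.
∫_0^2/3 (u')² dx = 64/32805, so ||u'||_L² = 8*sqrt(5)/405.
Ratio ||u||_L² / ||u'||_L² = sqrt(14)/21.
Sharp Poincaré constant on H^1_0(0, 2/3) is C_P = L/π = 2/(3*π), achieved by sin(3*π/2·x).
A polynomial bump cannot attain the sharp Poincaré constant (only the first sine eigenfunction does), so the ratio is strictly less than C_P, consistent with ||u||_L² ≤ C_P ||u'||_L².


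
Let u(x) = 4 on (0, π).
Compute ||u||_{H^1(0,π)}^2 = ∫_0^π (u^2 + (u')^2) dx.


||u||_{H^1(0,π)}^2 = 16*π

u'(x) = 0.
Expand u² and (u')² and integrate term by term on (0, π), using: for integers n ≥ 1, ∫_0^π sin²(nx) dx = ∫_0^π cos²(nx) dx = π/2; for n ≠ n', ∫_0^π sin(nx)sin(n'x) dx = ∫_0^π cos(nx)cos(n'x) dx = 0; and by product-to-sum, ∫_0^π sin(nx)cos(n'x) dx = ½∫_0^π [sin((n+n')x) + sin((n−n')x)] dx, which is 0 when n+n' is even and 2n/(n²−n'²) when n+n' is odd (it need not vanish on (0, π)). For the constant mode: ∫_0^π 1 dx = π, ∫_0^π cos(nx) dx = 0, ∫_0^π sin(nx) dx = (1−(−1)^n)/n.
  u² squared terms: (4)²·∫1 dx = 16·π = 16*π.
  So ∫_0^π u² dx = 16*π.
  u' ≡ 0, so ∫_0^π (u')² dx = 0.
||u||_{H^1}^2 = (16*π) + (0) = 16*π.


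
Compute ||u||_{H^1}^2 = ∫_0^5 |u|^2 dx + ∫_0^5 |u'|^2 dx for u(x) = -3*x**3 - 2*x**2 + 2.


||u||_{H^1}^2 = 4085545/21

The H^1 norm (squared) on an interval (0, L) is
  ||u||_{H^1}^2 = ∫_0^L u(x)^2 dx + ∫_0^L u'(x)^2 dx.
Compute u'(x) = -9*x**2 - 4*x.
Then u(x)^2 = 9*x**6 + 12*x**5 + 4*x**4 - 12*x**3 - 8*x**2 + 4 and u'(x)^2 = 81*x**4 + 72*x**3 + 16*x**2.
Integrate each monomial from 0 to 5 using ∫_0^5 c·x^n dx = c·5^(n+1)/(n+1):
  ∫_0^5 u(x)^2 dx = ∫_0^5 (9*x^6 + 12*x^5 + 4*x^4 - 12*x^3 - 8*x^2 + 4) dx. Term by term:
    ∫_0^5 9*x^6 dx = 703125/7;  ∫_0^5 12*x^5 dx = 31250;  ∫_0^5 4*x^4 dx = 2500;
    ∫_0^5 -12*x^3 dx = -1875;  ∫_0^5 -8*x^2 dx = -1000/3;  ∫_0^5 4 dx = 20.
  Sum: 703125/7 + 31250 + 2500 − 1875 − 1000/3 + 20 = 2772170/21.
  ∫_0^5 u'(x)^2 dx = ∫_0^5 (81*x^4 + 72*x^3 + 16*x^2) dx. Term by term:
    ∫_0^5 81*x^4 dx = 50625;  ∫_0^5 72*x^3 dx = 11250;  ∫_0^5 16*x^2 dx = 2000/3.
  Sum: 50625 + 11250 + 2000/3 = 187625/3.
Adding: ||u||_{H^1}^2 = 2772170/21 + 187625/3 = 4085545/21.


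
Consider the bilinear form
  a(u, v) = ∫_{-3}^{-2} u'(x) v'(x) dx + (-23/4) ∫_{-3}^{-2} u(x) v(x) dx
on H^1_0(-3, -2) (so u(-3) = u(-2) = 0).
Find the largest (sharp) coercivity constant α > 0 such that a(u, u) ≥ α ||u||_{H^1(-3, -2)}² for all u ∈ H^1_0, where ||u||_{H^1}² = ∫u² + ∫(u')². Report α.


α = (-23/4 + π^2)/(1 + π^2)

Coercivity of a(·,·) on H^1_0(-3, -2) means a(u, u) ≥ α ||u||_{H^1}² for every u ∈ H^1_0.
The interval has length L = 1, and Poincaré/coercivity depend only on L. Here a(u, u) = ∫(u')² + (-23/4)·∫u².
Here c = -23/4 < 0 with |c| < (π/L)² = π^2, so coercivity still holds. The condition a(u,u) ≥ α||u||_{H^1}² reads (1−α)∫(u')² ≥ (α−c)∫u². Any admissible α is ≤ 1 (rapidly oscillating u have ∫u²/∫(u')² → 0), and α = 1 would force 0 ≥ (1−c)∫u², impossible since c < 1; so 1−α > 0. By the sharp Poincaré inequality on H^1_0 of an interval of length L, ∫(u')² ≥ (π/L)²∫u² with equality for the first sine mode sin(π(x−x₀)/L) (x₀ the left endpoint), so the inequality holds for all u iff (1−α)(π/L)² ≥ α − c, i.e. α ≤ ((π/L)² + c)/((π/L)² + 1) = (1 + c(L/π)²)/(1 + (L/π)²). (Direct route, valid since c ≤ 0: Poincaré gives c∫u² ≥ c(L/π)²∫(u')², so a(u,u) ≥ (1 + c(L/π)²)∫(u')², while ||u||_{H^1}² ≤ (1 + (L/π)²)∫(u')²; dividing yields the same α.) With (π/L)² = π^2 and c = -23/4, the largest admissible constant is α = ((π/L)² + c)/((π/L)² + 1).
Simplifying, α = (-23/4 + π^2)/(1 + π^2).


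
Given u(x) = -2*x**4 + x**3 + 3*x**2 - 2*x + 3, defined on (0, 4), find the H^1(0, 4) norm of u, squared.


||u||_{H^1}^2 = 53563292/315

The H^1 norm (squared) on an interval (0, L) is
  ||u||_{H^1}^2 = ∫_0^L u(x)^2 dx + ∫_0^L u'(x)^2 dx.
Compute u'(x) = -8*x**3 + 3*x**2 + 6*x - 2.
Then u(x)^2 = 4*x**8 - 4*x**7 - 11*x**6 + 14*x**5 - 7*x**4 - 6*x**3 + 22*x**2 - 12*x + 9 and u'(x)^2 = 64*x**6 - 48*x**5 - 87*x**4 + 68*x**3 + 24*x**2 - 24*x + 4.
Integrate each monomial from 0 to 4 using ∫_0^4 c·x^n dx = c·4^(n+1)/(n+1):
  ∫_0^4 u(x)^2 dx = ∫_0^4 (4*x^8 - 4*x^7 - 11*x^6 + 14*x^5 - 7*x^4 - 6*x^3 + 22*x^2 - 12*x + 9) dx. Term by term:
    ∫_0^4 4*x^8 dx = 1048576/9;  ∫_0^4 -4*x^7 dx = -32768;  ∫_0^4 -11*x^6 dx = -180224/7;
    ∫_0^4 14*x^5 dx = 28672/3;  ∫_0^4 -7*x^4 dx = -7168/5;  ∫_0^4 -6*x^3 dx = -384;
    ∫_0^4 22*x^2 dx = 1408/3;  ∫_0^4 -12*x dx = -96;  ∫_0^4 9 dx = 36.
  Sum: 1048576/9 − 32768 − 180224/7 + 28672/3 − 7168/5 − 384 + 1408/3 − 96 + 36 = 20835116/315.
  ∫_0^4 u'(x)^2 dx = ∫_0^4 (64*x^6 - 48*x^5 - 87*x^4 + 68*x^3 + 24*x^2 - 24*x + 4) dx. Term by term:
    ∫_0^4 64*x^6 dx = 1048576/7;  ∫_0^4 -48*x^5 dx = -32768;  ∫_0^4 -87*x^4 dx = -89088/5;
    ∫_0^4 68*x^3 dx = 4352;  ∫_0^4 24*x^2 dx = 512;  ∫_0^4 -24*x dx = -192;
    ∫_0^4 4 dx = 16.
  Sum: 1048576/7 − 32768 − 89088/5 + 4352 + 512 − 192 + 16 = 3636464/35.
Adding: ||u||_{H^1}^2 = 20835116/315 + 3636464/35 = 53563292/315.


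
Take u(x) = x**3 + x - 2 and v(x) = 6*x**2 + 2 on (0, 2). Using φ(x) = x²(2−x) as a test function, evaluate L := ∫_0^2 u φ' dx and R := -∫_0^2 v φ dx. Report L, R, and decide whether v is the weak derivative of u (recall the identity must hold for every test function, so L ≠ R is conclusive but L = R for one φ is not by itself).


LHS = -116/15, RHS = -232/15. No, v is not the weak derivative of u.

u(x) = x**3 + x - 2, classical derivative u'(x) = 3*x**2 + 1.
φ(x) = x²(2−x), so φ'(x) = x*(4 - 3*x).
Note φ(0) = φ(2) = 0, so the boundary term u·φ vanishes.
LHS = ∫_0^2 u(x) φ'(x) dx = ∫_0^2 (-3*x^5 + 4*x^4 - 3*x^3 + 10*x^2 - 8*x) dx. Term by term:
  ∫_0^2 -3*x^5 dx = -32;  ∫_0^2 4*x^4 dx = 128/5;  ∫_0^2 -3*x^3 dx = -12;
  ∫_0^2 10*x^2 dx = 80/3;  ∫_0^2 -8*x dx = -16.
Sum: -32 + 128/5 − 12 + 80/3 − 16 = -116/15.
So LHS = -116/15.
∫_0^2 v(x) φ(x) dx = ∫_0^2 (-6*x^5 + 12*x^4 - 2*x^3 + 4*x^2) dx. Term by term:
  ∫_0^2 -6*x^5 dx = -64;  ∫_0^2 12*x^4 dx = 384/5;  ∫_0^2 -2*x^3 dx = -8;
  ∫_0^2 4*x^2 dx = 32/3.
Sum: -64 + 384/5 − 8 + 32/3 = 232/15.
So RHS = -∫_0^2 v(x) φ(x) dx = -232/15.
LHS − RHS = 116/15 ≠ 0, so the identity fails.
(For a valid weak derivative the identity must hold for EVERY test function, in particular this one. The failure shows v is NOT the weak derivative of u.)
Correct weak derivative would be u'(x) = 3*x**2 + 1.


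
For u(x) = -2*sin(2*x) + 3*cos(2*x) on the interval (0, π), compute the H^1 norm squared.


||u||_{H^1(0,π)}^2 = 65*π/2

u'(x) = -6*sin(2*x) - 4*cos(2*x).
Expand u² and (u')² and integrate term by term on (0, π), using: for integers n ≥ 1, ∫_0^π sin²(nx) dx = ∫_0^π cos²(nx) dx = π/2; for n ≠ n', ∫_0^π sin(nx)sin(n'x) dx = ∫_0^π cos(nx)cos(n'x) dx = 0; and by product-to-sum, ∫_0^π sin(nx)cos(n'x) dx = ½∫_0^π [sin((n+n')x) + sin((n−n')x)] dx, which is 0 when n+n' is even and 2n/(n²−n'²) when n+n' is odd (it need not vanish on (0, π)).
  u² squared terms: (-2)²·∫sin(2x)² dx = 4·π/2 = 2*π;  (3)²·∫cos(2x)² dx = 9·π/2 = 9*π/2.
  u² cross terms: 2·(-2)·(3)·∫sin(2x)·cos(2x) dx = -12·(0) = 0.
  So ∫_0^π u² dx = 2*π + 9*π/2 + 0 = 13*π/2.
  (u')² squared terms: (-6)²·∫sin(2x)² dx = 36·π/2 = 18*π;  (-4)²·∫cos(2x)² dx = 16·π/2 = 8*π.
  (u')² cross terms: 2·(-6)·(-4)·∫sin(2x)·cos(2x) dx = 48·(0) = 0.
  So ∫_0^π (u')² dx = 18*π + 8*π + 0 = 26*π.
||u||_{H^1}^2 = (13*π/2) + (26*π) = 65*π/2.


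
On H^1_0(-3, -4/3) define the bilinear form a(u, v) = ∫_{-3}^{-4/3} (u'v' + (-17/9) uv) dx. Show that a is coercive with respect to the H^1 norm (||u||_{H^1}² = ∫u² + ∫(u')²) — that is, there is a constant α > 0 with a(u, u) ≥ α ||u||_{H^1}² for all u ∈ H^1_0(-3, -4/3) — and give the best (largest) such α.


α = (-425 + 81*π^2)/(9*(25 + 9*π^2))

Coercivity of a(·,·) on H^1_0(-3, -4/3) means a(u, u) ≥ α ||u||_{H^1}² for every u ∈ H^1_0.
The interval has length L = 5/3, and Poincaré/coercivity depend only on L. Here a(u, u) = ∫(u')² + (-17/9)·∫u².
Here c = -17/9 < 0 with |c| < (π/L)² = 9*π^2/25, so coercivity still holds. The condition a(u,u) ≥ α||u||_{H^1}² reads (1−α)∫(u')² ≥ (α−c)∫u². Any admissible α is ≤ 1 (rapidly oscillating u have ∫u²/∫(u')² → 0), and α = 1 would force 0 ≥ (1−c)∫u², impossible since c < 1; so 1−α > 0. By the sharp Poincaré inequality on H^1_0 of an interval of length L, ∫(u')² ≥ (π/L)²∫u² with equality for the first sine mode sin(π(x−x₀)/L) (x₀ the left endpoint), so the inequality holds for all u iff (1−α)(π/L)² ≥ α − c, i.e. α ≤ ((π/L)² + c)/((π/L)² + 1) = (1 + c(L/π)²)/(1 + (L/π)²). (Direct route, valid since c ≤ 0: Poincaré gives c∫u² ≥ c(L/π)²∫(u')², so a(u,u) ≥ (1 + c(L/π)²)∫(u')², while ||u||_{H^1}² ≤ (1 + (L/π)²)∫(u')²; dividing yields the same α.) With (π/L)² = 9*π^2/25 and c = -17/9, the largest admissible constant is α = ((π/L)² + c)/((π/L)² + 1).
Simplifying, α = (-425 + 81*π^2)/(9*(25 + 9*π^2)).


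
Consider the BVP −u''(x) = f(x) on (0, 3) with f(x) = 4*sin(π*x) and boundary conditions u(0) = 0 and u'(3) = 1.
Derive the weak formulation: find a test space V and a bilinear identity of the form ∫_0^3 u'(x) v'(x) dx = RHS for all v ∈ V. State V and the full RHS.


V = {v ∈ H^1(0, 3) : v(0) = 0} (test functions vanish at x = 0 where u is specified); weak form: ∫_0^3 u'v' dx = ∫_0^3 (4*sin(π*x)) v dx + v(3) for all v ∈ V.

Multiply both sides by a test function v and integrate from 0 to 3:
  ∫_0^3 −u''(x) v(x) dx = ∫_0^3 f(x) v(x) dx.
Integrate the LHS by parts once:
  ∫_0^3 −u'' v dx = −[u'(x) v(x)]_0^3 + ∫_0^3 u'(x) v'(x) dx.
Thus ∫_0^3 u'(x) v'(x) dx = ∫_0^3 f(x) v(x) dx + [u'(x) v(x)]_0^3.
Choose V so that boundary terms are either known or forced to vanish.
Mixed BC: u(0) = 0 (Dirichlet) and u'(3) = 1 (Neumann). Define V = {v ∈ H^1(0, 3) : v(0) = 0}. Then [u' v]_0^3 = u'(3)·v(3) − u'(0)·0 = v(3).
Weak formulation: find u (satisfying any essential BC) such that ∫_0^3 u'(x) v'(x) dx = ∫_0^3 f v dx + v(3) for all v ∈ V (Dirichlet at 0 absorbed into V; Neumann datum at x = 3 contributes the boundary term).
Substituting f(x) = 4*sin(π*x), the right-hand side is ∫_0^3 (4*sin(π*x)) v dx + v(3).


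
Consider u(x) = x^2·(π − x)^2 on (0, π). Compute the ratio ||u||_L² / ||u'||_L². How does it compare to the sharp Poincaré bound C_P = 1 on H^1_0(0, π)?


||u||_L² / ||u'||_L² = sqrt(3)*π/6 < C_P = 1.

u(x) = x^2·(π − x)^2, so u'(x) = 2*x*(x - π)*(2*x - π).
u(x) = x^2·(π − x)^2 vanishes at x = 0 and x = π, so u ∈ H^1_0(0, π). Differentiate via the product rule and integrate the resulting polynomials term by term.
  ∫_0^π u² dx = ∫_0^π (x^8 - 4*π*x^7 + 6*π^2*x^6 - 4*π^3*x^5 + π^4*x^4) dx. Term by term:
    ∫_0^π x^8 dx = π^9/9;  ∫_0^π -4*π*x^7 dx = -π^9/2;  ∫_0^π 6*π^2*x^6 dx = 6*π^9/7;
    ∫_0^π -4*π^3*x^5 dx = -2*π^9/3;  ∫_0^π π^4*x^4 dx = π^9/5.
  Sum: π^9/9 − π^9/2 + 6*π^9/7 − 2*π^9/3 + π^9/5 = π^9/630.
  ∫_0^π (u')² dx = ∫_0^π (16*x^6 - 48*π*x^5 + 52*π^2*x^4 - 24*π^3*x^3 + 4*π^4*x^2) dx. Term by term:
    ∫_0^π 16*x^6 dx = 16*π^7/7;  ∫_0^π -48*π*x^5 dx = -8*π^7;  ∫_0^π 52*π^2*x^4 dx = 52*π^7/5;
    ∫_0^π -24*π^3*x^3 dx = -6*π^7;  ∫_0^π 4*π^4*x^2 dx = 4*π^7/3.
  Sum: 16*π^7/7 − 8*π^7 + 52*π^7/5 − 6*π^7 + 4*π^7/3 = 2*π^7/105.
∫_0^π u² dx = π^9/630, so ||u||_L² = sqrt(70)*π^(9/2)/210.
∫_0^π (u')² dx = 2*π^7/105, so ||u'||_L² = sqrt(210)*π^(7/2)/105.
Ratio ||u||_L² / ||u'||_L² = sqrt(3)*π/6.
Sharp Poincaré constant on H^1_0(0, π) is C_P = L/π = 1, achieved by sin(x).
A polynomial bump cannot attain the sharp Poincaré constant (only the first sine eigenfunction does), so the ratio is strictly less than C_P, consistent with ||u||_L² ≤ C_P ||u'||_L².


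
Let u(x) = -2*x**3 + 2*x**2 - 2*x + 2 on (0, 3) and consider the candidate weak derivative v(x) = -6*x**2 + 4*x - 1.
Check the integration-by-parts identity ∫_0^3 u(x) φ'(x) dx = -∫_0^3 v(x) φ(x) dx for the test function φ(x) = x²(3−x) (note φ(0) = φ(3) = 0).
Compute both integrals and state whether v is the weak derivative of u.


LHS = 1107/10, RHS = 2079/20. No, v is not the weak derivative of u.

u(x) = -2*x**3 + 2*x**2 - 2*x + 2, classical derivative u'(x) = -6*x**2 + 4*x - 2.
φ(x) = x²(3−x), so φ'(x) = 3*x*(2 - x).
Note φ(0) = φ(3) = 0, so the boundary term u·φ vanishes.
LHS = ∫_0^3 u(x) φ'(x) dx = ∫_0^3 (6*x^5 - 18*x^4 + 18*x^3 - 18*x^2 + 12*x) dx. Term by term:
  ∫_0^3 6*x^5 dx = 729;  ∫_0^3 -18*x^4 dx = -4374/5;  ∫_0^3 18*x^3 dx = 729/2;
  ∫_0^3 -18*x^2 dx = -162;  ∫_0^3 12*x dx = 54.
Sum: 729 − 4374/5 + 729/2 − 162 + 54 = 1107/10.
So LHS = 1107/10.
∫_0^3 v(x) φ(x) dx = ∫_0^3 (6*x^5 - 22*x^4 + 13*x^3 - 3*x^2) dx. Term by term:
  ∫_0^3 6*x^5 dx = 729;  ∫_0^3 -22*x^4 dx = -5346/5;  ∫_0^3 13*x^3 dx = 1053/4;
  ∫_0^3 -3*x^2 dx = -27.
Sum: 729 − 5346/5 + 1053/4 − 27 = -2079/20.
So RHS = -∫_0^3 v(x) φ(x) dx = 2079/20.
LHS − RHS = 27/4 ≠ 0, so the identity fails.
(For a valid weak derivative the identity must hold for EVERY test function, in particular this one. The failure shows v is NOT the weak derivative of u.)
Correct weak derivative would be u'(x) = -6*x**2 + 4*x - 2.


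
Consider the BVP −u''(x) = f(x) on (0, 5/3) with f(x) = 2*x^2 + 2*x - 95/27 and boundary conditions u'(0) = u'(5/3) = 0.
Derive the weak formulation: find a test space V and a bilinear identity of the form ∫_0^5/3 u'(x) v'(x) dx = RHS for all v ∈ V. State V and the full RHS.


V = H^1(0, 5/3) (no boundary constraint on v; u is determined up to an additive constant); weak form: ∫_0^5/3 u'v' dx = ∫_0^5/3 (2*x^2 + 2*x - 95/27) v dx for all v ∈ V.

Multiply both sides by a test function v and integrate from 0 to 5/3:
  ∫_0^5/3 −u''(x) v(x) dx = ∫_0^5/3 f(x) v(x) dx.
Integrate the LHS by parts once:
  ∫_0^5/3 −u'' v dx = −[u'(x) v(x)]_0^5/3 + ∫_0^5/3 u'(x) v'(x) dx.
Thus ∫_0^5/3 u'(x) v'(x) dx = ∫_0^5/3 f(x) v(x) dx + [u'(x) v(x)]_0^5/3.
Choose V so that boundary terms are either known or forced to vanish.
u has homogeneous Neumann: u'(0) = u'(5/3) = 0. So [u' v]_0^5/3 = 0·v(5/3) − 0·v(0) = 0 for any v; take V = H^1(0, 5/3).
Weak formulation: find u (satisfying any essential BC) such that ∫_0^5/3 u'(x) v'(x) dx = ∫_0^5/3 f v dx for all v ∈ V (homogeneous Neumann, so boundary terms vanish).
Substituting f(x) = 2*x^2 + 2*x - 95/27, the right-hand side is ∫_0^5/3 (2*x^2 + 2*x - 95/27) v dx.
Compatibility check (pure Neumann): taking v ≡ 1 ∈ V gives 0 = ∫_0^5/3 f dx + (0) − (0), i.e. ∫_0^5/3 f dx must equal u'(0) − u'(5/3) = 0. Indeed ∫_0^5/3 (2*x^2 + 2*x - 95/27) dx = 0, so the data are compatible. The solution is then unique only up to an additive constant (fix it e.g. by requiring ∫_0^5/3 u dx = 0).


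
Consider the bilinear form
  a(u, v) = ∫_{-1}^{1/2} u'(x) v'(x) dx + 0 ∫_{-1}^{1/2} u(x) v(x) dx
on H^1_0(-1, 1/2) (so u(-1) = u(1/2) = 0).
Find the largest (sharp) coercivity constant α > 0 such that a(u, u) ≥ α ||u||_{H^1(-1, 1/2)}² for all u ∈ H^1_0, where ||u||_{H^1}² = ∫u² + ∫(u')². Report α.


α = 4*π^2/(9 + 4*π^2)

Coercivity of a(·,·) on H^1_0(-1, 1/2) means a(u, u) ≥ α ||u||_{H^1}² for every u ∈ H^1_0.
The interval has length L = 3/2, and Poincaré/coercivity depend only on L. Here a(u, u) = ∫(u')² + (0)·∫u².
Here c = 0, so a(u,u) = ∫(u')² alone. The condition a(u,u) ≥ α||u||_{H^1}² reads (1−α)∫(u')² ≥ (α−c)∫u². Any admissible α is ≤ 1 (rapidly oscillating u have ∫u²/∫(u')² → 0), and α = 1 would force 0 ≥ (1−c)∫u², impossible since c < 1; so 1−α > 0. By the sharp Poincaré inequality on H^1_0 of an interval of length L, ∫(u')² ≥ (π/L)²∫u² with equality for the first sine mode sin(π(x−x₀)/L) (x₀ the left endpoint), so the inequality holds for all u iff (1−α)(π/L)² ≥ α − c, i.e. α ≤ ((π/L)² + c)/((π/L)² + 1) = (1 + c(L/π)²)/(1 + (L/π)²). (Direct route, valid since c ≤ 0: Poincaré gives c∫u² ≥ c(L/π)²∫(u')², so a(u,u) ≥ (1 + c(L/π)²)∫(u')², while ||u||_{H^1}² ≤ (1 + (L/π)²)∫(u')²; dividing yields the same α.) With (π/L)² = 4*π^2/9 and c = 0, the largest admissible constant is α = ((π/L)² + c)/((π/L)² + 1).
Simplifying, α = 4*π^2/(9 + 4*π^2).


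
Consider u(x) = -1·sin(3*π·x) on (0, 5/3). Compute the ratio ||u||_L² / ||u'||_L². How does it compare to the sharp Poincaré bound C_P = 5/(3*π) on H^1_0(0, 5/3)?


||u||_L² / ||u'||_L² = 1/(3*π) < C_P = 5/(3*π).

u(x) = -1·sin(3*π·x), so u'(x) = -3*π*cos(3*π*x).
Writing u(x) = A·sin(kπx/L) with A = -1 and k = 5, use ∫_0^L sin²(kπx/L) dx = L/2 and ∫_0^L cos²(kπx/L) dx = L/2.
u² = 1·sin²(3*π·x) and (u')² = 9*π^2·cos²(3*π·x), and each of sin², cos² integrates to L/2 = 5/6 over (0, 5/3).
∫_0^5/3 u² dx = 5/6, so ||u||_L² = sqrt(30)/6.
∫_0^5/3 (u')² dx = 15*π^2/2, so ||u'||_L² = sqrt(30)*π/2.
Ratio ||u||_L² / ||u'||_L² = 1/(3*π).
Sharp Poincaré constant on H^1_0(0, 5/3) is C_P = L/π = 5/(3*π), achieved by sin(3*π/5·x).
This is the k = 5 harmonic; the ratio L/(kπ) is strictly less than C_P = L/π, consistent with the sharp inequality ||u||_L² ≤ C_P ||u'||_L².


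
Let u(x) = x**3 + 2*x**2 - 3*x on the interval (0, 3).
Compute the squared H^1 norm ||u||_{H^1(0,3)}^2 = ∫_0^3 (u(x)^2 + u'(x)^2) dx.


||u||_{H^1}^2 = 47727/35

The H^1 norm (squared) on an interval (0, L) is
  ||u||_{H^1}^2 = ∫_0^L u(x)^2 dx + ∫_0^L u'(x)^2 dx.
Compute u'(x) = 3*x**2 + 4*x - 3.
Then u(x)^2 = x**6 + 4*x**5 - 2*x**4 - 12*x**3 + 9*x**2 and u'(x)^2 = 9*x**4 + 24*x**3 - 2*x**2 - 24*x + 9.
Integrate each monomial from 0 to 3 using ∫_0^3 c·x^n dx = c·3^(n+1)/(n+1):
  ∫_0^3 u(x)^2 dx = ∫_0^3 (x^6 + 4*x^5 - 2*x^4 - 12*x^3 + 9*x^2) dx. Term by term:
    ∫_0^3 x^6 dx = 2187/7;  ∫_0^3 4*x^5 dx = 486;  ∫_0^3 -2*x^4 dx = -486/5;
    ∫_0^3 -12*x^3 dx = -243;  ∫_0^3 9*x^2 dx = 81.
  Sum: 2187/7 + 486 − 486/5 − 243 + 81 = 18873/35.
  ∫_0^3 u'(x)^2 dx = ∫_0^3 (9*x^4 + 24*x^3 - 2*x^2 - 24*x + 9) dx. Term by term:
    ∫_0^3 9*x^4 dx = 2187/5;  ∫_0^3 24*x^3 dx = 486;  ∫_0^3 -2*x^2 dx = -18;
    ∫_0^3 -24*x dx = -108;  ∫_0^3 9 dx = 27.
  Sum: 2187/5 + 486 − 18 − 108 + 27 = 4122/5.
Adding: ||u||_{H^1}^2 = 18873/35 + 4122/5 = 47727/35.


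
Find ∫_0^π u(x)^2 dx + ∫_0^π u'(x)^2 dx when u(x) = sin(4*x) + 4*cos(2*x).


||u||_{H^1(0,π)}^2 = 97*π/2

u'(x) = -8*sin(2*x) + 4*cos(4*x).
Expand u² and (u')² and integrate term by term on (0, π), using: for integers n ≥ 1, ∫_0^π sin²(nx) dx = ∫_0^π cos²(nx) dx = π/2; for n ≠ n', ∫_0^π sin(nx)sin(n'x) dx = ∫_0^π cos(nx)cos(n'x) dx = 0; and by product-to-sum, ∫_0^π sin(nx)cos(n'x) dx = ½∫_0^π [sin((n+n')x) + sin((n−n')x)] dx, which is 0 when n+n' is even and 2n/(n²−n'²) when n+n' is odd (it need not vanish on (0, π)).
  u² squared terms: (4)²·∫cos(2x)² dx = 16·π/2 = 8*π;  (1)²·∫sin(4x)² dx = 1·π/2 = π/2.
  u² cross terms: 2·(4)·(1)·∫cos(2x)·sin(4x) dx = 8·(0) = 0.
  So ∫_0^π u² dx = 8*π + π/2 + 0 = 17*π/2.
  (u')² squared terms: (-8)²·∫sin(2x)² dx = 64·π/2 = 32*π;  (4)²·∫cos(4x)² dx = 16·π/2 = 8*π.
  (u')² cross terms: 2·(-8)·(4)·∫sin(2x)·cos(4x) dx = -64·(0) = 0.
  So ∫_0^π (u')² dx = 32*π + 8*π + 0 = 40*π.
||u||_{H^1}^2 = (17*π/2) + (40*π) = 97*π/2.


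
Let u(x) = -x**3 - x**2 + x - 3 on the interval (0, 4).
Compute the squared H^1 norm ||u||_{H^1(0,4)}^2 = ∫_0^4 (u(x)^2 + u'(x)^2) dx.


||u||_{H^1}^2 = 225224/35

The H^1 norm (squared) on an interval (0, L) is
  ||u||_{H^1}^2 = ∫_0^L u(x)^2 dx + ∫_0^L u'(x)^2 dx.
Compute u'(x) = -3*x**2 - 2*x + 1.
Then u(x)^2 = x**6 + 2*x**5 - x**4 + 4*x**3 + 7*x**2 - 6*x + 9 and u'(x)^2 = 9*x**4 + 12*x**3 - 2*x**2 - 4*x + 1.
Integrate each monomial from 0 to 4 using ∫_0^4 c·x^n dx = c·4^(n+1)/(n+1):
  ∫_0^4 u(x)^2 dx = ∫_0^4 (x^6 + 2*x^5 - x^4 + 4*x^3 + 7*x^2 - 6*x + 9) dx. Term by term:
    ∫_0^4 x^6 dx = 16384/7;  ∫_0^4 2*x^5 dx = 4096/3;  ∫_0^4 -x^4 dx = -1024/5;
    ∫_0^4 4*x^3 dx = 256;  ∫_0^4 7*x^2 dx = 448/3;  ∫_0^4 -6*x dx = -48;
    ∫_0^4 9 dx = 36.
  Sum: 16384/7 + 4096/3 − 1024/5 + 256 + 448/3 − 48 + 36 = 408916/105.
  ∫_0^4 u'(x)^2 dx = ∫_0^4 (9*x^4 + 12*x^3 - 2*x^2 - 4*x + 1) dx. Term by term:
    ∫_0^4 9*x^4 dx = 9216/5;  ∫_0^4 12*x^3 dx = 768;  ∫_0^4 -2*x^2 dx = -128/3;
    ∫_0^4 -4*x dx = -32;  ∫_0^4 1 dx = 4.
  Sum: 9216/5 + 768 − 128/3 − 32 + 4 = 38108/15.
Adding: ||u||_{H^1}^2 = 408916/105 + 38108/15 = 225224/35.


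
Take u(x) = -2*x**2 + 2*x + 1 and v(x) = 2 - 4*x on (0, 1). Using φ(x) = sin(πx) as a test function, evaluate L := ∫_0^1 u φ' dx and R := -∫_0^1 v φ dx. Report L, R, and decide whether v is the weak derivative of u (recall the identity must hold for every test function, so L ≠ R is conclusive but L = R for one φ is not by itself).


LHS = 0, RHS = 0. Yes, v = u' weakly.

u(x) = -2*x**2 + 2*x + 1, classical derivative u'(x) = 2 - 4*x.
φ(x) = sin(πx), so φ'(x) = π*cos(π*x).
Note φ(0) = φ(1) = 0, so the boundary term u·φ vanishes.
LHS = ∫_0^1 u(x) φ'(x) dx = ∫_0^1 (-2*π*x^2*cos(π*x) + 2*π*x*cos(π*x) + π*cos(π*x)) dx. Term by term:
  ∫_0^1 π*cos(π*x) dx = 0;  ∫_0^1 -2*π*x^2*cos(π*x) dx = 4/π;  ∫_0^1 2*π*x*cos(π*x) dx = -4/π.
Sum: 0 + 4/π − 4/π = 0.
So LHS = 0.
∫_0^1 v(x) φ(x) dx = ∫_0^1 (-4*x*sin(π*x) + 2*sin(π*x)) dx. Term by term:
  ∫_0^1 2*sin(π*x) dx = 4/π;  ∫_0^1 -4*x*sin(π*x) dx = -4/π.
Sum: 4/π − 4/π = 0.
So RHS = -∫_0^1 v(x) φ(x) dx = 0.
LHS = RHS, so the identity holds for this test φ.
Moreover u is smooth here and v(x) = u'(x) = 2 - 4*x pointwise, so the identity holds for every test function. Hence v is the weak derivative of u.


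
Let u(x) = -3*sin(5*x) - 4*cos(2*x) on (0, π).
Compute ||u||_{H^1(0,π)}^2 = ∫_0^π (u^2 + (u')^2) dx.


||u||_{H^1(0,π)}^2 = 400/7 + 157*π

u'(x) = 8*sin(2*x) - 15*cos(5*x).
Expand u² and (u')² and integrate term by term on (0, π), using: for integers n ≥ 1, ∫_0^π sin²(nx) dx = ∫_0^π cos²(nx) dx = π/2; for n ≠ n', ∫_0^π sin(nx)sin(n'x) dx = ∫_0^π cos(nx)cos(n'x) dx = 0; and by product-to-sum, ∫_0^π sin(nx)cos(n'x) dx = ½∫_0^π [sin((n+n')x) + sin((n−n')x)] dx, which is 0 when n+n' is even and 2n/(n²−n'²) when n+n' is odd (it need not vanish on (0, π)).
  u² squared terms: (-4)²·∫cos(2x)² dx = 16·π/2 = 8*π;  (-3)²·∫sin(5x)² dx = 9·π/2 = 9*π/2.
  u² cross terms: 2·(-4)·(-3)·∫cos(2x)·sin(5x) dx = 24·(10/21) = 80/7.
  So ∫_0^π u² dx = 8*π + 9*π/2 + 80/7 = 80/7 + 25*π/2.
  (u')² squared terms: (-15)²·∫cos(5x)² dx = 225·π/2 = 225*π/2;  (8)²·∫sin(2x)² dx = 64·π/2 = 32*π.
  (u')² cross terms: 2·(-15)·(8)·∫cos(5x)·sin(2x) dx = -240·(-4/21) = 320/7.
  So ∫_0^π (u')² dx = 225*π/2 + 32*π + 320/7 = 320/7 + 289*π/2.
||u||_{H^1}^2 = (80/7 + 25*π/2) + (320/7 + 289*π/2) = 400/7 + 157*π.


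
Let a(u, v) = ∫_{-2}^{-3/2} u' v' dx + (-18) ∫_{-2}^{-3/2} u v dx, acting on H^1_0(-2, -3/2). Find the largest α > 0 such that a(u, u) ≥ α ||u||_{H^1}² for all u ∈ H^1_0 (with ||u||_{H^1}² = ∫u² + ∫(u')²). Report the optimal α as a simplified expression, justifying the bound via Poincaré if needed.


α = 2*(-9 + 2*π^2)/(1 + 4*π^2)

Coercivity of a(·,·) on H^1_0(-2, -3/2) means a(u, u) ≥ α ||u||_{H^1}² for every u ∈ H^1_0.
The interval has length L = 1/2, and Poincaré/coercivity depend only on L. Here a(u, u) = ∫(u')² + (-18)·∫u².
Here c = -18 < 0 with |c| < (π/L)² = 4*π^2, so coercivity still holds. The condition a(u,u) ≥ α||u||_{H^1}² reads (1−α)∫(u')² ≥ (α−c)∫u². Any admissible α is ≤ 1 (rapidly oscillating u have ∫u²/∫(u')² → 0), and α = 1 would force 0 ≥ (1−c)∫u², impossible since c < 1; so 1−α > 0. By the sharp Poincaré inequality on H^1_0 of an interval of length L, ∫(u')² ≥ (π/L)²∫u² with equality for the first sine mode sin(π(x−x₀)/L) (x₀ the left endpoint), so the inequality holds for all u iff (1−α)(π/L)² ≥ α − c, i.e. α ≤ ((π/L)² + c)/((π/L)² + 1) = (1 + c(L/π)²)/(1 + (L/π)²). (Direct route, valid since c ≤ 0: Poincaré gives c∫u² ≥ c(L/π)²∫(u')², so a(u,u) ≥ (1 + c(L/π)²)∫(u')², while ||u||_{H^1}² ≤ (1 + (L/π)²)∫(u')²; dividing yields the same α.) With (π/L)² = 4*π^2 and c = -18, the largest admissible constant is α = ((π/L)² + c)/((π/L)² + 1).
Simplifying, α = 2*(-9 + 2*π^2)/(1 + 4*π^2).
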